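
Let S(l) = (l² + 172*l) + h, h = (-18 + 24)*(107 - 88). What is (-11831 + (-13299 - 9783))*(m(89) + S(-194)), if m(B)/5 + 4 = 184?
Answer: -184410466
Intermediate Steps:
h = 114 (h = 6*19 = 114)
m(B) = 900 (m(B) = -20 + 5*184 = -20 + 920 = 900)
S(l) = 114 + l² + 172*l (S(l) = (l² + 172*l) + 114 = 114 + l² + 172*l)
(-11831 + (-13299 - 9783))*(m(89) + S(-194)) = (-11831 + (-13299 - 9783))*(900 + (114 + (-194)² + 172*(-194))) = (-11831 - 23082)*(900 + (114 + 37636 - 33368)) = -34913*(900 + 4382) = -34913*5282 = -184410466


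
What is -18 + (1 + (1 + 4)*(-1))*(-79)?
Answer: 298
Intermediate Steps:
-18 + (1 + (1 + 4)*(-1))*(-79) = -18 + (1 + 5*(-1))*(-79) = -18 + (1 - 5)*(-79) = -18 - 4*(-79) = -18 + 316 = 298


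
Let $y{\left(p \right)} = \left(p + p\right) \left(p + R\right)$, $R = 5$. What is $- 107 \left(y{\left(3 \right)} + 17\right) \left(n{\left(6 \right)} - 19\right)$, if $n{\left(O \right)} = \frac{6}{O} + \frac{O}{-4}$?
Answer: $\frac{271245}{2} \approx 1.3562 \cdot 10^{5}$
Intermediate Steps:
$n{\left(O \right)} = \frac{6}{O} - \frac{O}{4}$ ($n{\left(O \right)} = \frac{6}{O} + O \left(- \frac{1}{4}\right) = \frac{6}{O} - \frac{O}{4}$)
$y{\left(p \right)} = 2 p \left(5 + p\right)$ ($y{\left(p \right)} = \left(p + p\right) \left(p + 5\right) = 2 p \left(5 + p\right)$)
$- 107 \left(y{\left(3 \right)} + 17\right) \left(n{\left(6 \right)} - 19\right) = - 107 \left(2 \cdot 3 \left(5 + 3\right) + 17\right) \left(\left(\frac{6}{6} - \frac{3}{2}\right) - 19\right) = - 107 \left(2 \cdot 3 \cdot 8 + 17\right) \left(\left(6 \cdot \frac{1}{6} - \frac{3}{2}\right) - 19\right) = - 107 \left(48 + 17\right) \left(\left(1 - \frac{3}{2}\right) - 19\right) = - 107 \cdot 65 \left(- \frac{1}{2} - 19\right) = - 107 \cdot 65 \left(- \frac{39}{2}\right) = \left(-107\right) \left(- \frac{2535}{2}\right) = \frac{271245}{2}$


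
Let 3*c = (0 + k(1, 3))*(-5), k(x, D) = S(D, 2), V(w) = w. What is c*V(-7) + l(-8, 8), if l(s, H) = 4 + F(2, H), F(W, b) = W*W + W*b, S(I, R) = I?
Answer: 59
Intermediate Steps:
F(W, b) = W² + W*b
k(x, D) = D
c = -5 (c = ((0 + 3)*(-5))/3 = (3*(-5))/3 = (⅓)*(-15) = -5)
l(s, H) = 8 + 2*H (l(s, H) = 4 + 2*(2 + H) = 4 + (4 + 2*H) = 8 + 2*H)
c*V(-7) + l(-8, 8) = -5*(-7) + (8 + 2*8) = 35 + (8 + 16) = 35 + 24 = 59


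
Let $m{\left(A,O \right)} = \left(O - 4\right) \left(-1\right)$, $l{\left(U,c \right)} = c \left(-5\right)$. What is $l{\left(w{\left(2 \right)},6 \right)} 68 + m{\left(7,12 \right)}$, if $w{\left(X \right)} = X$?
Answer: $-2048$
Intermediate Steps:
$l{\left(U,c \right)} = - 5 c$
$m{\left(A,O \right)} = 4 - O$ ($m{\left(A,O \right)} = \left(-4 + O\right) \left(-1\right) = 4 - O$)
$l{\left(w{\left(2 \right)},6 \right)} 68 + m{\left(7,12 \right)} = \left(-5\right) 6 \cdot 68 + \left(4 - 12\right) = \left(-30\right) 68 + \left(4 - 12\right) = -2040 - 8 = -2048$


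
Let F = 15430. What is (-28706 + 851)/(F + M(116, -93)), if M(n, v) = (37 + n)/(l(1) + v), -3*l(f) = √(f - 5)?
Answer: -33454420150095/18529767288721 + 25570890*I/18529767288721 ≈ -1.8054 + 1.38e-6*I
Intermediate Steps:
l(f) = -√(-5 + f)/3 (l(f) = -√(f - 5)/3 = -√(-5 + f)/3)
M(n, v) = (37 + n)/(v - 2*I/3) (M(n, v) = (37 + n)/(-√(-5 + 1)/3 + v) = (37 + n)/(-2*I/3 + v) = (37 + n)/(v - 2*I/3))
(-28706 + 851)/(F + M(116, -93)) = (-28706 + 851)/(15430 + 3*(37 + 116)/(-2*I + 3*(-93))) = -27855/(15430 + 3*153/(-2*I - 279)) = -27855/(15430 + 3*153/(-279 - 2*I)) = -27855/(15430 + 3*((-279 + 2*I)/77845)*153) = -27855/(15430 + (-128061/77845 + 918*I/77845)) = -27855*77845*(1201020289/77845 - 918*I/77845)/18529767288721 = -2168372475*(1201020289/77845 - 918*I/77845)/18529767288721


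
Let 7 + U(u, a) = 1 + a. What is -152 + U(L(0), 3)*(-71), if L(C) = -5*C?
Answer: 61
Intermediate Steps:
U(u, a) = -6 + a (U(u, a) = -7 + (1 + a) = -6 + a)
-152 + U(L(0), 3)*(-71) = -152 + (-6 + 3)*(-71) = -152 - 3*(-71) = -152 + 213 = 61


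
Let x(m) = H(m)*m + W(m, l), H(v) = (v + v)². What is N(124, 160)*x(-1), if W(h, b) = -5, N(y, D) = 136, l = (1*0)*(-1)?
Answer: -1224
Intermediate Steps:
l = 0 (l = 0*(-1) = 0)
H(v) = 4*v² (H(v) = (2*v)² = 4*v²)
x(m) = -5 + 4*m³ (x(m) = (4*m²)*m - 5 = 4*m³ - 5 = -5 + 4*m³)
N(124, 160)*x(-1) = 136*(-5 + 4*(-1)³) = 136*(-5 + 4*(-1)) = 136*(-5 - 4) = 136*(-9) = -1224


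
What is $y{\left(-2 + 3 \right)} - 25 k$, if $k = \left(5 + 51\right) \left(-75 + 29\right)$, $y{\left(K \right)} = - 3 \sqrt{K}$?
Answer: $64397$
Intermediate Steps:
$k = -2576$ ($k = 56 \left(-46\right) = -2576$)
$y{\left(-2 + 3 \right)} - 25 k = - 3 \sqrt{-2 + 3} - -64400 = - 3 \sqrt{1} + 64400 = \left(-3\right) 1 + 64400 = -3 + 64400 = 64397$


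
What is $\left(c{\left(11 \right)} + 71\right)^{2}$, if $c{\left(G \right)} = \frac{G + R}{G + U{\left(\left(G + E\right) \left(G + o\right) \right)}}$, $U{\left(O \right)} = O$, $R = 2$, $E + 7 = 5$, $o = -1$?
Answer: $\frac{51609856}{10201} \approx 5059.3$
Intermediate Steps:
$E = -2$ ($E = -7 + 5 = -2$)
$c{\left(G \right)} = \frac{2 + G}{G + \left(-1 + G\right) \left(-2 + G\right)}$ ($c{\left(G \right)} = \frac{G + 2}{G + \left(G - 2\right) \left(G - 1\right)} = \frac{2 + G}{G + \left(-2 + G\right) \left(-1 + G\right)} = \frac{2 + G}{G + \left(-1 + G\right) \left(-2 + G\right)}$)
$\left(c{\left(11 \right)} + 71\right)^{2} = \left(\frac{2 + 11}{2 + 11^{2} - 22} + 71\right)^{2} = \left(\frac{1}{2 + 121 - 22} \cdot 13 + 71\right)^{2} = \left(\frac{1}{101} \cdot 13 + 71\right)^{2} = \left(\frac{13}{101} + 71\right)^{2} = \left(\frac{7184}{101}\right)^{2} = \frac{51609856}{10201}$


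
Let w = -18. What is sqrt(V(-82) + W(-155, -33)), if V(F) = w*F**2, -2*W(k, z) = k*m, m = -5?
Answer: I*sqrt(485678)/2 ≈ 348.45*I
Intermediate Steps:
W(k, z) = 5*k/2 (W(k, z) = -k*(-5)/2 = -(-5)*k/2 = 5*k/2)
V(F) = -18*F**2
sqrt(V(-82) + W(-155, -33)) = sqrt(-18*(-82)**2 + (5/2)*(-155)) = sqrt(-18*6724 - 775/2) = sqrt(-121032 - 775/2) = sqrt(-242839/2) = I*sqrt(485678)/2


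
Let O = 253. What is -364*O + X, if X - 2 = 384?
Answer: -91706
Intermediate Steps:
X = 386 (X = 2 + 384 = 386)
-364*O + X = -364*253 + 386 = -92092 + 386 = -91706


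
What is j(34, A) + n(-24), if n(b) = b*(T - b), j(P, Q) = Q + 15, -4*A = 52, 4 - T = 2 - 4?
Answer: -718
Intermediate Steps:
T = 6 (T = 4 - (2 - 4) = 4 - 1*(-2) = 4 + 2 = 6)
A = -13 (A = -¼*52 = -13)
j(P, Q) = 15 + Q
n(b) = b*(6 - b)
j(34, A) + n(-24) = (15 - 13) - 24*(6 - 1*(-24)) = 2 - 24*(6 + 24) = 2 - 24*30 = 2 - 720 = -718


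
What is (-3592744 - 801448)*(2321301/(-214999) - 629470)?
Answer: 594700022451845552/214999 ≈ 2.7661e+12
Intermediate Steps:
(-3592744 - 801448)*(2321301/(-214999) - 629470) = -4394192*(2321301*(-1/214999) - 629470) = -4394192*(-2321301/214999 - 629470) = -4394192*(-135337741831/214999) = 594700022451845552/214999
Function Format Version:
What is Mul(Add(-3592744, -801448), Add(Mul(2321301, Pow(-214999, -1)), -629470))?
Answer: Rational(594700022451845552, 214999) ≈ 2.7661e+12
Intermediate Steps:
Mul(Add(-3592744, -801448), Add(Mul(2321301, Pow(-214999, -1)), -629470)) = Mul(-4394192, Add(Mul(2321301, Rational(-1, 214999)), -629470)) = Mul(-4394192, Add(Rational(-2321301, 214999), -629470)) = Mul(-4394192, Rational(-135337741831, 214999)) = Rational(594700022451845552, 214999)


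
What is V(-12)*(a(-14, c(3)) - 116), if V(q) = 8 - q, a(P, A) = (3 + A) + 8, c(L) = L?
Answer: -2040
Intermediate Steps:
a(P, A) = 11 + A
V(-12)*(a(-14, c(3)) - 116) = (8 - 1*(-12))*((11 + 3) - 116) = (8 + 12)*(14 - 116) = 20*(-102) = -2040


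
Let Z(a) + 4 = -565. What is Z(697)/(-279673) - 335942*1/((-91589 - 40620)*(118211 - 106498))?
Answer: 975086832639/433091544326441 ≈ 0.0022515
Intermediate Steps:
Z(a) = -569 (Z(a) = -4 - 565 = -569)
Z(697)/(-279673) - 335942*1/((-91589 - 40620)*(118211 - 106498)) = -569/(-279673) - 335942*1/((-91589 - 40620)*(118211 - 106498)) = -569*(-1/279673) - 335942/(11713*(-132209)) = 569/279673 - 335942/(-1548564017) = 569/279673 - 335942*(-1/1548564017) = 569/279673 + 335942/1548564017 = 975086832639/433091544326441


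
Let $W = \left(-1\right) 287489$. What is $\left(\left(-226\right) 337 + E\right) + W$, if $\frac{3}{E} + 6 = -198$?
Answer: $- \frac{24728269}{68} \approx -3.6365 \cdot 10^{5}$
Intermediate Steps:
$E = - \frac{1}{68}$ ($E = \frac{3}{-6 - 198} = \frac{3}{-204} = 3 \left(- \frac{1}{204}\right) = - \frac{1}{68} \approx -0.014706$)
$W = -287489$
$\left(\left(-226\right) 337 + E\right) + W = \left(\left(-226\right) 337 - \frac{1}{68}\right) - 287489 = \left(-76162 - \frac{1}{68}\right) - 287489 = - \frac{5179017}{68} - 287489 = - \frac{24728269}{68}$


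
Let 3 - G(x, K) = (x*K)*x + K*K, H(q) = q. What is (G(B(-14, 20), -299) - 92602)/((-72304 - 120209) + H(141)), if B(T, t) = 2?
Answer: 15067/16031 ≈ 0.93987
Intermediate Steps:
G(x, K) = 3 - K**2 - K*x**2 (G(x, K) = 3 - ((x*K)*x + K*K) = 3 - ((K*x)*x + K**2) = 3 - (K*x**2 + K**2) = 3 - (K**2 + K*x**2) = 3 + (-K**2 - K*x**2) = 3 - K**2 - K*x**2)
(G(B(-14, 20), -299) - 92602)/((-72304 - 120209) + H(141)) = ((3 - 1*(-299)**2 - 1*(-299)*2**2) - 92602)/((-72304 - 120209) + 141) = ((3 - 1*89401 - 1*(-299)*4) - 92602)/(-192513 + 141) = ((3 - 89401 + 1196) - 92602)/(-192372) = (-88202 - 92602)*(-1/192372) = -180804*(-1/192372) = 15067/16031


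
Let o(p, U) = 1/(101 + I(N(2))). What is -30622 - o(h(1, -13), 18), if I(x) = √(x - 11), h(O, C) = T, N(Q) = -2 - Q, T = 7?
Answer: (-30622*√15 + 3092823*I)/(√15 - 101*I) ≈ -30622.0 + 0.00037861*I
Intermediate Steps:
h(O, C) = 7
I(x) = √(-11 + x)
o(p, U) = 1/(101 + I*√15) (o(p, U) = 1/(101 + √(-11 + (-2 - 1*2))) = 1/(101 + √(-11 + (-2 - 2))) = 1/(101 + √(-11 - 4)) = 1/(101 + √(-15)) = 1/(101 + I*√15))
-30622 - o(h(1, -13), 18) = -30622 - (101/10216 - I*√15/10216) = -30622 + (-101/10216 + I*√15/10216) = -312834453/10216 + I*√15/10216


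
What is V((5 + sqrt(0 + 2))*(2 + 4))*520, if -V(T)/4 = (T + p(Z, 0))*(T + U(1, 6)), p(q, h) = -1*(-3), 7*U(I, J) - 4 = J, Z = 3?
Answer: -16149120/7 - 5628480*sqrt(2)/7 ≈ -3.4441e+6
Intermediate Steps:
U(I, J) = 4/7 + J/7
p(q, h) = 3
V(T) = -4*(3 + T)*(10/7 + T) (V(T) = -4*(T + 3)*(T + (4/7 + (1/7)*6)) = -4*(3 + T)*(T + (4/7 + 6/7)) = -4*(3 + T)*(T + 10/7) = -4*(3 + T)*(10/7 + T))
V((5 + sqrt(0 + 2))*(2 + 4))*520 = (-120/7 - 4*(2 + 4)**2*(5 + sqrt(0 + 2))**2 - 124*(5 + sqrt(0 + 2))*(2 + 4)/7)*520 = (-120/7 - 4*36*(5 + sqrt(2))**2 - 124*(5 + sqrt(2))*6/7)*520 = (-120/7 - 4*(30 + 6*sqrt(2))**2 - 124*(30 + 6*sqrt(2))/7)*520 = (-120/7 - 4*(30 + 6*sqrt(2))**2 + (-3720/7 - 744*sqrt(2)/7))*520 = (-3840/7 - 4*(30 + 6*sqrt(2))**2 - 744*sqrt(2)/7)*520 = -1996800/7 - 2080*(30 + 6*sqrt(2))**2 - 386880*sqrt(2)/7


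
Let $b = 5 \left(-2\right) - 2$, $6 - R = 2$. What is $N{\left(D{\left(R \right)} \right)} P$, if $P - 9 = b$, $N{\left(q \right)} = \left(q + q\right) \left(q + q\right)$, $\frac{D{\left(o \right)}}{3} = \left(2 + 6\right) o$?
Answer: $-110592$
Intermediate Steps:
$R = 4$ ($R = 6 - 2 = 4$)
$D{\left(o \right)} = 24 o$ ($D{\left(o \right)} = 3 \left(2 + 6\right) o = 3 \cdot 8 o = 24 o$)
$N{\left(q \right)} = 4 q^{2}$ ($N{\left(q \right)} = 2 q 2 q = 4 q^{2}$)
$b = -12$ ($b = -10 - 2 = -12$)
$P = -3$ ($P = 9 - 12 = -3$)
$N{\left(D{\left(R \right)} \right)} P = 4 \left(24 \cdot 4\right)^{2} \left(-3\right) = 4 \cdot 96^{2} \left(-3\right) = 4 \cdot 9216 \left(-3\right) = 36864 \left(-3\right) = -110592$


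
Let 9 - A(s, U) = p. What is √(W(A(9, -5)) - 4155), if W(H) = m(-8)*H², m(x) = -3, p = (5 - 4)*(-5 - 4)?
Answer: I*√5127 ≈ 71.603*I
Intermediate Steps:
p = -9 (p = 1*(-9) = -9)
A(s, U) = 18 (A(s, U) = 9 - 1*(-9) = 9 + 9 = 18)
W(H) = -3*H²
√(W(A(9, -5)) - 4155) = √(-3*18² - 4155) = √(-3*324 - 4155) = √(-972 - 4155) = √(-5127) = I*√5127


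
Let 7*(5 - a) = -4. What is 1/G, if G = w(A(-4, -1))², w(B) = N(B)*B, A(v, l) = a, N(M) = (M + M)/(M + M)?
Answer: 49/1521 ≈ 0.032216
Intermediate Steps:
N(M) = 1 (N(M) = (2*M)/((2*M)) = (2*M)*(1/(2*M)) = 1)
a = 39/7 (a = 5 - ⅐*(-4) = 5 + 4/7 = 39/7 ≈ 5.5714)
A(v, l) = 39/7
w(B) = B (w(B) = 1*B = B)
G = 1521/49 (G = (39/7)² = 1521/49 ≈ 31.041)
1/G = 1/(1521/49) = 49/1521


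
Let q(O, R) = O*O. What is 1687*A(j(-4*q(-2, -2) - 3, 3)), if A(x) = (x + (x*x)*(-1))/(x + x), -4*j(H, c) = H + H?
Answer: -28679/4 ≈ -7169.8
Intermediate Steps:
q(O, R) = O²
j(H, c) = -H/2 (j(H, c) = -(H + H)/4 = -H/2)
A(x) = (x - x²)/(2*x) (A(x) = (x + x²*(-1))/((2*x)) = (x - x²)*(1/(2*x)) = (x - x²)/(2*x))
1687*A(j(-4*q(-2, -2) - 3, 3)) = 1687*(½ - (-1)*(-4*(-2)² - 3)/4) = 1687*(½ - (-1)*(-4*4 - 3)/4) = 1687*(½ - (-1)*(-16 - 3)/4) = 1687*(½ - (-1)*(-19)/4) = 1687*(½ - ½*19/2) = 1687*(½ - 19/4) = 1687*(-17/4) = -28679/4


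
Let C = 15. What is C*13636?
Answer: 204540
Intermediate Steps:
C*13636 = 15*13636 = 204540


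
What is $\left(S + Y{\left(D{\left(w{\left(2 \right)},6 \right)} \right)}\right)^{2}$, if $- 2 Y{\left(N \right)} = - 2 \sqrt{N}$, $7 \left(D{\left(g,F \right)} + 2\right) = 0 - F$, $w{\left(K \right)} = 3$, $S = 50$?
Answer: $\frac{17480}{7} + \frac{200 i \sqrt{35}}{7} \approx 2497.1 + 169.03 i$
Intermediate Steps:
$D{\left(g,F \right)} = -2 - \frac{F}{7}$ ($D{\left(g,F \right)} = -2 + \frac{0 - F}{7} = -2 + \frac{\left(-1\right) F}{7} = -2 - \frac{F}{7}$)
$Y{\left(N \right)} = \sqrt{N}$ ($Y{\left(N \right)} = - \frac{\left(-2\right) \sqrt{N}}{2} = \sqrt{N}$)
$\left(S + Y{\left(D{\left(w{\left(2 \right)},6 \right)} \right)}\right)^{2} = \left(50 + \sqrt{-2 - \frac{6}{7}}\right)^{2} = \left(50 + \sqrt{- \frac{20}{7}}\right)^{2} = \left(50 + \frac{2 i \sqrt{35}}{7}\right)^{2}$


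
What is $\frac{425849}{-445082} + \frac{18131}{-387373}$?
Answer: $- \frac{173032186419}{172412749586} \approx -1.0036$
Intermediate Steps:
$\frac{425849}{-445082} + \frac{18131}{-387373} = 425849 \left(- \frac{1}{445082}\right) + 18131 \left(- \frac{1}{387373}\right) = - \frac{425849}{445082} - \frac{18131}{387373} = - \frac{173032186419}{172412749586}$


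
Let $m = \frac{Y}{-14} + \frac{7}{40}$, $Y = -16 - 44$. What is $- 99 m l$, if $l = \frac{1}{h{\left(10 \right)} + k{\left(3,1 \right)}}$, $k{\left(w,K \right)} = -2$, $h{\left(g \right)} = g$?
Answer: $- \frac{123651}{2240} \approx -55.201$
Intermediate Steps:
$Y = -60$ ($Y = -16 - 44 = -60$)
$l = \frac{1}{8}$ ($l = \frac{1}{10 - 2} = \frac{1}{8} \approx 0.125$)
$m = \frac{1249}{280}$ ($m = - \frac{60}{-14} + \frac{7}{40} = \left(-60\right) \left(- \frac{1}{14}\right) + 7 \cdot \frac{1}{40} = \frac{30}{7} + \frac{7}{40} = \frac{1249}{280} \approx 4.4607$)
$- 99 m l = \left(-99\right) \frac{1249}{280} \cdot \frac{1}{8} = \left(- \frac{123651}{280}\right) \frac{1}{8} = - \frac{123651}{2240}$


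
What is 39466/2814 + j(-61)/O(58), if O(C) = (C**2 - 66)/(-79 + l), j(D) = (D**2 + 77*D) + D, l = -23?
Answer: 898754/19497 ≈ 46.097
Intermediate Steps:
j(D) = D**2 + 78*D
O(C) = 11/17 - C**2/102 (O(C) = (C**2 - 66)/(-79 - 23) = (-66 + C**2)/(-102) = (-66 + C**2)*(-1/102) = 11/17 - C**2/102)
39466/2814 + j(-61)/O(58) = 39466/2814 + (-61*(78 - 61))/(11/17 - 1/102*58**2) = 39466*(1/2814) + (-61*17)/(11/17 - 1/102*3364) = 2819/201 - 1037/(11/17 - 1682/51) = 2819/201 - 1037/(-97/3) = 2819/201 - 1037*(-3/97) = 2819/201 + 3111/97 = 898754/19497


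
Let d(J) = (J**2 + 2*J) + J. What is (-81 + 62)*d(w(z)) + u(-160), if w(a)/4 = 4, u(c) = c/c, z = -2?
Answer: -5775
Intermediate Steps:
u(c) = 1
w(a) = 16 (w(a) = 4*4 = 16)
d(J) = J**2 + 3*J
(-81 + 62)*d(w(z)) + u(-160) = (-81 + 62)*(16*(3 + 16)) + 1 = -304*19 + 1 = -19*304 + 1 = -5776 + 1 = -5775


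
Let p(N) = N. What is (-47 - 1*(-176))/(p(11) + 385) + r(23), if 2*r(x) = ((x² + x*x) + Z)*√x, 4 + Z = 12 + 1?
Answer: 43/132 + 1067*√23/2 ≈ 2558.9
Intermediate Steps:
Z = 9 (Z = -4 + (12 + 1) = -4 + 13 = 9)
r(x) = √x*(9 + 2*x²)/2 (r(x) = (((x² + x*x) + 9)*√x)/2 = (((x² + x²) + 9)*√x)/2 = ((2*x² + 9)*√x)/2 = ((9 + 2*x²)*√x)/2 = (√x*(9 + 2*x²))/2 = √x*(9 + 2*x²)/2)
(-47 - 1*(-176))/(p(11) + 385) + r(23) = (-47 - 1*(-176))/(11 + 385) + √23*(9/2 + 23²) = (-47 + 176)/396 + √23*(9/2 + 529) = 129*(1/396) + √23*(1067/2) = 43/132 + 1067*√23/2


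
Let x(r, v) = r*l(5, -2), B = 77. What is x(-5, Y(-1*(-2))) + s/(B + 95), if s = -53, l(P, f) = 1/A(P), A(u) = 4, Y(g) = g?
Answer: -67/43 ≈ -1.5581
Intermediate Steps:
l(P, f) = 1/4
x(r, v) = r/4 (x(r, v) = r*(1/4) = r/4)
x(-5, Y(-1*(-2))) + s/(B + 95) = (1/4)*(-5) - 53/(77 + 95) = -5/4 - 53/172 = -67/43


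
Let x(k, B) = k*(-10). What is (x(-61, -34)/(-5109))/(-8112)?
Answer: 305/20722104 ≈ 1.4719e-5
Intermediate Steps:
x(k, B) = -10*k
(x(-61, -34)/(-5109))/(-8112) = (-10*(-61)/(-5109))/(-8112) = (610*(-1/5109))*(-1/8112) = -610/5109*(-1/8112) = 305/20722104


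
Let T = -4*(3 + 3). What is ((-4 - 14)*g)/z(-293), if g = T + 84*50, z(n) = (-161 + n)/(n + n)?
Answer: -22024224/227 ≈ -97023.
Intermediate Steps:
z(n) = (-161 + n)/(2*n) (z(n) = (-161 + n)/((2*n)) = (-161 + n)*(1/(2*n)) = (-161 + n)/(2*n))
T = -24 (T = -4*6 = -24)
g = 4176 (g = -24 + 84*50 = -24 + 4200 = 4176)
((-4 - 14)*g)/z(-293) = ((-4 - 14)*4176)/(((½)*(-161 - 293)/(-293))) = (-18*4176)/(((½)*(-1/293)*(-454))) = -75168/227/293 = -75168*293/227 = -22024224/227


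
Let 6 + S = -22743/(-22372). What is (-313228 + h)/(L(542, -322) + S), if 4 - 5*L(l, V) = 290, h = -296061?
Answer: 9736438220/993691 ≈ 9798.3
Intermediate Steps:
S = -15927/3196 (S = -6 - 22743/(-22372) = -6 - 22743*(-1/22372) = -6 + 3249/3196 = -15927/3196 ≈ -4.9834)
L(l, V) = -286/5 (L(l, V) = ⅘ - ⅕*290 = ⅘ - 58 = -286/5)
(-313228 + h)/(L(542, -322) + S) = (-313228 - 296061)/(-286/5 - 15927/3196) = -609289/(-993691/15980) = -609289*(-15980/993691) = 9736438220/993691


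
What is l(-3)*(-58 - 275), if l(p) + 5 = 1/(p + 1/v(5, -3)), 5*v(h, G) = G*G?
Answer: 39627/22 ≈ 1801.2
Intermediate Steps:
v(h, G) = G**2/5 (v(h, G) = (G*G)/5 = G**2/5)
l(p) = -5 + 1/(5/9 + p) (l(p) = -5 + 1/(p + 1/((1/5)*(-3)**2)) = -5 + 1/(p + 1/((1/5)*9)) = -5 + 1/(p + 1/(9/5)) = -5 + 1/(p + 5/9) = -5 + 1/(5/9 + p))
l(-3)*(-58 - 275) = ((-16 - 45*(-3))/(5 + 9*(-3)))*(-58 - 275) = ((-16 + 135)/(5 - 27))*(-333) = (119/(-22))*(-333) = -1/22*119*(-333) = -119/22*(-333) = 39627/22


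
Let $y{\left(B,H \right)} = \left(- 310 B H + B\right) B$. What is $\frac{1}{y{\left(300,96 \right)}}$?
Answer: $- \frac{1}{2678310000} \approx -3.7337 \cdot 10^{-10}$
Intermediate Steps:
$y{\left(B,H \right)} = B \left(B - 310 B H\right)$ ($y{\left(B,H \right)} = \left(- 310 B H + B\right) B = \left(B - 310 B H\right) B = B \left(B - 310 B H\right)$)
$\frac{1}{y{\left(300,96 \right)}} = \frac{1}{300^{2} \left(1 - 29760\right)} = \frac{1}{90000 \left(1 - 29760\right)} = \frac{1}{90000 \left(-29759\right)} = \frac{1}{-2678310000} = - \frac{1}{2678310000}$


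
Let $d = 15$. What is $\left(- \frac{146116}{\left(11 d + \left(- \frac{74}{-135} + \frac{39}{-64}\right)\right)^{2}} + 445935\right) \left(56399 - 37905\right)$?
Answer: $\frac{16748279011246797069090}{2030827355041} \approx 8.247 \cdot 10^{9}$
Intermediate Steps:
$\left(- \frac{146116}{\left(11 d + \left(- \frac{74}{-135} + \frac{39}{-64}\right)\right)^{2}} + 445935\right) \left(56399 - 37905\right) = \left(- \frac{146116}{\left(11 \cdot 15 + \left(- \frac{74}{-135} + \frac{39}{-64}\right)\right)^{2}} + 445935\right) \left(56399 - 37905\right) = \left(- \frac{146116}{\left(165 + \left(\left(-74\right) \left(- \frac{1}{135}\right) + 39 \left(- \frac{1}{64}\right)\right)\right)^{2}} + 445935\right) 18494 = \left(- \frac{146116}{\left(165 + \left(\frac{74}{135} - \frac{39}{64}\right)\right)^{2}} + 445935\right) 18494 = \left(- \frac{146116}{\left(165 - \frac{529}{8640}\right)^{2}} + 445935\right) 18494 = \left(- \frac{146116}{\left(\frac{1425071}{8640}\right)^{2}} + 445935\right) 18494 = \left(- \frac{146116}{\frac{2030827355041}{74649600}} + 445935\right) 18494 = \left(\left(-146116\right) \frac{74649600}{2030827355041} + 445935\right) 18494 = \left(- \frac{10907500953600}{2030827355041} + 445935\right) 18494 = \frac{905606089069254735}{2030827355041} \cdot 18494 = \frac{16748279011246797069090}{2030827355041}$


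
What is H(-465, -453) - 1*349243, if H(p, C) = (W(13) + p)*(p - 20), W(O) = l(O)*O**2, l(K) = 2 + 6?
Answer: -779438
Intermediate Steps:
l(K) = 8
W(O) = 8*O**2
H(p, C) = (-20 + p)*(1352 + p) (H(p, C) = (8*13**2 + p)*(p - 20) = (8*169 + p)*(-20 + p) = (1352 + p)*(-20 + p) = (-20 + p)*(1352 + p))
H(-465, -453) - 1*349243 = (-27040 + (-465)**2 + 1332*(-465)) - 1*349243 = (-27040 + 216225 - 619380) - 349243 = -430195 - 349243 = -779438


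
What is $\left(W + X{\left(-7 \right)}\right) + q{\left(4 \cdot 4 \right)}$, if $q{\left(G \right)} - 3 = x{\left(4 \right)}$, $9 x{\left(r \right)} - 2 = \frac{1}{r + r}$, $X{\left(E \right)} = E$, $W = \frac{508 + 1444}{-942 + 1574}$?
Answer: $- \frac{3841}{5688} \approx -0.67528$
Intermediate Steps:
$W = \frac{244}{79}$ ($W = \frac{1952}{632} = 1952 \cdot \frac{1}{632} = \frac{244}{79} \approx 3.0886$)
$x{\left(r \right)} = \frac{2}{9} + \frac{1}{18 r}$ ($x{\left(r \right)} = \frac{2}{9} + \frac{1}{9 \left(r + r\right)} = \frac{2}{9} + \frac{1}{9 \cdot 2 r} = \frac{2}{9} + \frac{\frac{1}{2} \frac{1}{r}}{9} = \frac{2}{9} + \frac{1}{18 r}$)
$q{\left(G \right)} = \frac{233}{72}$ ($q{\left(G \right)} = 3 + \frac{1 + 4 \cdot 4}{18 \cdot 4} = 3 + \frac{1}{18} \cdot \frac{1}{4} \left(1 + 16\right) = 3 + \frac{1}{18} \cdot \frac{1}{4} \cdot 17 = 3 + \frac{17}{72} = \frac{233}{72}$)
$\left(W + X{\left(-7 \right)}\right) + q{\left(4 \cdot 4 \right)} = \left(\frac{244}{79} - 7\right) + \frac{233}{72} = - \frac{309}{79} + \frac{233}{72} = - \frac{3841}{5688}$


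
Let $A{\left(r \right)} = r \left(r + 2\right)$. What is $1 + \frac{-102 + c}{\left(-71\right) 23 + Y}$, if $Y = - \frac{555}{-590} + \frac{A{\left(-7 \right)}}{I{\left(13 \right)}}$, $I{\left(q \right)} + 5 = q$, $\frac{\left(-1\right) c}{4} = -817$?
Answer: $- \frac{726085}{768267} \approx -0.9451$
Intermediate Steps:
$c = 3268$ ($c = \left(-4\right) \left(-817\right) = 3268$)
$I{\left(q \right)} = -5 + q$
$A{\left(r \right)} = r \left(2 + r\right)$
$Y = \frac{2509}{472}$ ($Y = - \frac{555}{-590} + \frac{\left(-7\right) \left(2 - 7\right)}{-5 + 13} = \left(-555\right) \left(- \frac{1}{590}\right) + \frac{\left(-7\right) \left(-5\right)}{8} = \frac{111}{118} + 35 \cdot \frac{1}{8} = \frac{111}{118} + \frac{35}{8} = \frac{2509}{472} \approx 5.3157$)
$1 + \frac{-102 + c}{\left(-71\right) 23 + Y} = 1 + \frac{-102 + 3268}{\left(-71\right) 23 + \frac{2509}{472}} = 1 + \frac{3166}{-1633 + \frac{2509}{472}} = 1 + \frac{3166}{- \frac{768267}{472}} = 1 + 3166 \left(- \frac{472}{768267}\right) = 1 - \frac{1494352}{768267} = - \frac{726085}{768267}$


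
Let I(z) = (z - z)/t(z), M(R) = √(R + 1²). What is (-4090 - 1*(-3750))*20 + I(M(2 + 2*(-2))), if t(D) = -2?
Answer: -6800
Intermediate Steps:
M(R) = √(1 + R) (M(R) = √(R + 1) = √(1 + R))
I(z) = 0 (I(z) = (z - z)/(-2) = 0*(-½) = 0)
(-4090 - 1*(-3750))*20 + I(M(2 + 2*(-2))) = (-4090 - 1*(-3750))*20 + 0 = (-4090 + 3750)*20 + 0 = -340*20 + 0 = -6800 + 0 = -6800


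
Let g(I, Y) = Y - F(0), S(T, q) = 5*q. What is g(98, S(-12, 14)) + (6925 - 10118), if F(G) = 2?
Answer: -3125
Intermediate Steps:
g(I, Y) = -2 + Y (g(I, Y) = Y - 1*2 = Y - 2 = -2 + Y)
g(98, S(-12, 14)) + (6925 - 10118) = (-2 + 5*14) + (6925 - 10118) = (-2 + 70) - 3193 = 68 - 3193 = -3125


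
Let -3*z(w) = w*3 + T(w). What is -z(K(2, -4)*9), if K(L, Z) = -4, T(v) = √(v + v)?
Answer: -36 + 2*I*√2 ≈ -36.0 + 2.8284*I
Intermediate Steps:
T(v) = √2*√v (T(v) = √(2*v) = √2*√v)
z(w) = -w - √2*√w/3 (z(w) = -(w*3 + √2*√w)/3 = -(3*w + √2*√w)/3 = -w - √2*√w/3)
-z(K(2, -4)*9) = -(-(-4)*9 - √2*√(-4*9)/3) = -(-1*(-36) - √2*√(-36)/3) = -(36 - √2*6*I/3) = -(36 - 2*I*√2) = -36 + 2*I*√2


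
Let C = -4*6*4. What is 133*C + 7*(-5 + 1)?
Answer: -12796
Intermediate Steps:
C = -96 (C = -24*4 = -96)
133*C + 7*(-5 + 1) = 133*(-96) + 7*(-5 + 1) = -12768 + 7*(-4) = -12768 - 28 = -12796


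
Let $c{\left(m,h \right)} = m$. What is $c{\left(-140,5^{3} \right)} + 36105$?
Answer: $35965$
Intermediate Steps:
$c{\left(-140,5^{3} \right)} + 36105 = -140 + 36105 = 35965$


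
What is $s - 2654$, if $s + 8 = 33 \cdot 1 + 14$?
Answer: $-2615$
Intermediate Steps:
$s = 39$ ($s = -8 + \left(33 \cdot 1 + 14\right) = -8 + \left(33 + 14\right) = -8 + 47 = 39$)
$s - 2654 = 39 - 2654 = -2615$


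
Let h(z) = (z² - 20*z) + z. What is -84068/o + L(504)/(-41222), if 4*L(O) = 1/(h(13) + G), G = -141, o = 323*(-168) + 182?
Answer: 1517867607089/976463273352 ≈ 1.5545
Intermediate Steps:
o = -54082 (o = -54264 + 182 = -54082)
h(z) = z² - 19*z
L(O) = -1/876 (L(O) = 1/(4*(13*(-19 + 13) - 141)) = 1/(4*(13*(-6) - 141)) = 1/(4*(-78 - 141)) = (¼)/(-219) = (¼)*(-1/219) = -1/876)
-84068/o + L(504)/(-41222) = -84068/(-54082) - 1/876/(-41222) = -84068*(-1/54082) - 1/876*(-1/41222) = 42034/27041 + 1/36110472 = 1517867607089/976463273352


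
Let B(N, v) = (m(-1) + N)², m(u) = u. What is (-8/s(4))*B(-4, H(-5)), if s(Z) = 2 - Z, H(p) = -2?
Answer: 100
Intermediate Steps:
B(N, v) = (-1 + N)²
(-8/s(4))*B(-4, H(-5)) = (-8/(2 - 1*4))*(-1 - 4)² = (-8/(2 - 4))*(-5)² = (-8/(-2))*25 = -½*(-8)*25 = 4*25 = 100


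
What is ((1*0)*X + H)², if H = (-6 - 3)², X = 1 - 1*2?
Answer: 6561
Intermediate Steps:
X = -1 (X = 1 - 2 = -1)
H = 81 (H = (-9)² = 81)
((1*0)*X + H)² = ((1*0)*(-1) + 81)² = (0*(-1) + 81)² = (0 + 81)² = 81² = 6561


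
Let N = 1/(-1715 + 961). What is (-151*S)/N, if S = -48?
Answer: -5464992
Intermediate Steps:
N = -1/754 (N = 1/(-754) = -1/754 ≈ -0.0013263)
(-151*S)/N = (-151*(-48))/(-1/754) = 7248*(-754) = -5464992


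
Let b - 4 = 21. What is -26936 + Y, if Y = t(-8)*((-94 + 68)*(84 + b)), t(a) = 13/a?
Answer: -89323/4 ≈ -22331.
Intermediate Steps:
b = 25 (b = 4 + 21 = 25)
Y = 18421/4 (Y = (13/(-8))*((-94 + 68)*(84 + 25)) = (13*(-⅛))*(-26*109) = -13/8*(-2834) = 18421/4 ≈ 4605.3)
-26936 + Y = -26936 + 18421/4 = -89323/4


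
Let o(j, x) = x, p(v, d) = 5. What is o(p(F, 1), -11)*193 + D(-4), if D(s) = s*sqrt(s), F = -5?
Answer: -2123 - 8*I ≈ -2123.0 - 8.0*I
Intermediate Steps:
D(s) = s**(3/2)
o(p(F, 1), -11)*193 + D(-4) = -11*193 + (-4)**(3/2) = -2123 - 8*I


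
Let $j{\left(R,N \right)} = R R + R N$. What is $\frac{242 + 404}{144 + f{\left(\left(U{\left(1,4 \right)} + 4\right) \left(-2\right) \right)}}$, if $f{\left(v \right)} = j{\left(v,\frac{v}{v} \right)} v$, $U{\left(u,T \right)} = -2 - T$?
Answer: $\frac{323}{112} \approx 2.8839$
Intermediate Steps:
$j{\left(R,N \right)} = R^{2} + N R$
$f{\left(v \right)} = v^{2} \left(1 + v\right)$ ($f{\left(v \right)} = v \left(\frac{v}{v} + v\right) v = v \left(1 + v\right) v = v^{2} \left(1 + v\right)$)
$\frac{242 + 404}{144 + f{\left(\left(U{\left(1,4 \right)} + 4\right) \left(-2\right) \right)}} = \frac{242 + 404}{144 + \left(\left(\left(-2 - 4\right) + 4\right) \left(-2\right)\right)^{2} \left(1 + \left(\left(-2 - 4\right) + 4\right) \left(-2\right)\right)} = \frac{646}{144 + \left(\left(\left(-2 - 4\right) + 4\right) \left(-2\right)\right)^{2} \left(1 + \left(\left(-2 - 4\right) + 4\right) \left(-2\right)\right)} = \frac{646}{144 + \left(\left(-6 + 4\right) \left(-2\right)\right)^{2} \left(1 + \left(-6 + 4\right) \left(-2\right)\right)} = \frac{646}{144 + \left(\left(-2\right) \left(-2\right)\right)^{2} \left(1 - -4\right)} = \frac{646}{144 + 4^{2} \left(1 + 4\right)} = \frac{646}{144 + 16 \cdot 5} = \frac{646}{144 + 80} = \frac{646}{224} = 646 \cdot \frac{1}{224} = \frac{323}{112}$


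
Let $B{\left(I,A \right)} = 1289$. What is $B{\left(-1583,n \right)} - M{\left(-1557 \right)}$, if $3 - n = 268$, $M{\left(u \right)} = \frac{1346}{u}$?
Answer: $\frac{2008319}{1557} \approx 1289.9$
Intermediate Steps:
$n = -265$ ($n = 3 - 268 = -265$)
$B{\left(-1583,n \right)} - M{\left(-1557 \right)} = 1289 - \frac{1346}{-1557} = 1289 - 1346 \left(- \frac{1}{1557}\right) = 1289 - - \frac{1346}{1557} = 1289 + \frac{1346}{1557} = \frac{2008319}{1557}$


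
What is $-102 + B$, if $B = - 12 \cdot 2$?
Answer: $-126$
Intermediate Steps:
$B = -24$ ($B = \left(-1\right) 24 = -24$)
$-102 + B = -102 - 24 = -126$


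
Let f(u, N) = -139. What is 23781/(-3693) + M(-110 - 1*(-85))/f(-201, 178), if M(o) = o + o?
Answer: -1040303/171109 ≈ -6.0798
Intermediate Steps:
M(o) = 2*o
23781/(-3693) + M(-110 - 1*(-85))/f(-201, 178) = 23781/(-3693) + (2*(-110 - 1*(-85)))/(-139) = 23781*(-1/3693) + (2*(-110 + 85))*(-1/139) = -7927/1231 + (2*(-25))*(-1/139) = -7927/1231 - 50*(-1/139) = -7927/1231 + 50/139 = -1040303/171109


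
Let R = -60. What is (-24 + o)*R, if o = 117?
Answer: -5580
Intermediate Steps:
(-24 + o)*R = (-24 + 117)*(-60) = 93*(-60) = -5580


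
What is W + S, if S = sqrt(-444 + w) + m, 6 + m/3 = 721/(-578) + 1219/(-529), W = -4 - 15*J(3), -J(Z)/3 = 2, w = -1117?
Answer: 762341/13294 + I*sqrt(1561) ≈ 57.345 + 39.51*I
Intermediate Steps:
J(Z) = -6 (J(Z) = -3*2 = -6)
W = 86 (W = -4 - 15*(-6) = -4 + 90 = 86)
m = -380943/13294 (m = -18 + 3*(721/(-578) + 1219/(-529)) = -18 + 3*(721*(-1/578) + 1219*(-1/529)) = -18 + 3*(-721/578 - 53/23) = -18 + 3*(-47217/13294) = -18 - 141651/13294 = -380943/13294 ≈ -28.655)
S = -380943/13294 + I*sqrt(1561) (S = sqrt(-444 - 1117) - 380943/13294 = sqrt(-1561) - 380943/13294 = I*sqrt(1561) - 380943/13294 = -380943/13294 + I*sqrt(1561) ≈ -28.655 + 39.51*I)
W + S = 86 + (-380943/13294 + I*sqrt(1561)) = 762341/13294 + I*sqrt(1561)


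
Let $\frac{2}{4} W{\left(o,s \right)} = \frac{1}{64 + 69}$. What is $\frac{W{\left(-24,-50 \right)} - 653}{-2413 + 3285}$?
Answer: $- \frac{86847}{115976} \approx -0.74884$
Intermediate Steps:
$W{\left(o,s \right)} = \frac{2}{133}$ ($W{\left(o,s \right)} = \frac{2}{64 + 69} = \frac{2}{133}$)
$\frac{W{\left(-24,-50 \right)} - 653}{-2413 + 3285} = \frac{\frac{2}{133} - 653}{-2413 + 3285} = - \frac{86847}{133 \cdot 872} = \left(- \frac{86847}{133}\right) \frac{1}{872} = - \frac{86847}{115976}$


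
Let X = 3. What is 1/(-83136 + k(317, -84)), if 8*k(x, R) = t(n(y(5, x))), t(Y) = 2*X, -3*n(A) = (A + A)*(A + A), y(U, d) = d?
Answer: -4/332541 ≈ -1.2029e-5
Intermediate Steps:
n(A) = -4*A**2/3 (n(A) = -(A + A)*(A + A)/3 = -2*A*2*A/3 = -4*A**2/3)
t(Y) = 6 (t(Y) = 2*3 = 6)
k(x, R) = 3/4 (k(x, R) = (1/8)*6 = 3/4)
1/(-83136 + k(317, -84)) = 1/(-83136 + 3/4) = 1/(-332541/4) = -4/332541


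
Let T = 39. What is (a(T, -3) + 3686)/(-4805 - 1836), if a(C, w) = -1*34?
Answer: -3652/6641 ≈ -0.54992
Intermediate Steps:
a(C, w) = -34
(a(T, -3) + 3686)/(-4805 - 1836) = (-34 + 3686)/(-4805 - 1836) = 3652/(-6641) = 3652*(-1/6641) = -3652/6641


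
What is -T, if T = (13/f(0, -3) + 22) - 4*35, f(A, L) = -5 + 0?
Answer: 603/5 ≈ 120.60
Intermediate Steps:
f(A, L) = -5
T = -603/5 (T = (13/(-5) + 22) - 4*35 = (13*(-1/5) + 22) - 140 = (-13/5 + 22) - 140 = 97/5 - 140 = -603/5 ≈ -120.60)
-T = -1*(-603/5) = 603/5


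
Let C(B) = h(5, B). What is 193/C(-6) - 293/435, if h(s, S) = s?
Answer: 16498/435 ≈ 37.926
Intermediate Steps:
C(B) = 5
193/C(-6) - 293/435 = 193/5 - 293/435 = 16498/435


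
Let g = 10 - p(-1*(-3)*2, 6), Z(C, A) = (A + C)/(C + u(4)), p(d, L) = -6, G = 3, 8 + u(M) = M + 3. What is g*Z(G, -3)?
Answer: 0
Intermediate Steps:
u(M) = -5 + M (u(M) = -8 + (M + 3) = -8 + (3 + M) = -5 + M)
Z(C, A) = (A + C)/(-1 + C) (Z(C, A) = (A + C)/(C + (-5 + 4)) = (A + C)/(C - 1) = (A + C)/(-1 + C))
g = 16 (g = 10 - 1*(-6) = 10 + 6 = 16)
g*Z(G, -3) = 16*((-3 + 3)/(-1 + 3)) = 16*(0/2) = 16*((½)*0) = 16*0 = 0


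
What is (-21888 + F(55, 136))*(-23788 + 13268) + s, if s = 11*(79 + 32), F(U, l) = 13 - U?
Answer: 230704821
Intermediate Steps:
s = 1221 (s = 11*111 = 1221)
(-21888 + F(55, 136))*(-23788 + 13268) + s = (-21888 + (13 - 1*55))*(-23788 + 13268) + 1221 = (-21888 + (13 - 55))*(-10520) + 1221 = (-21888 - 42)*(-10520) + 1221 = -21930*(-10520) + 1221 = 230703600 + 1221 = 230704821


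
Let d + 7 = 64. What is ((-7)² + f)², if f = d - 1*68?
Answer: 1444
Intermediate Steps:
d = 57 (d = -7 + 64 = 57)
f = -11 (f = 57 - 1*68 = 57 - 68 = -11)
((-7)² + f)² = ((-7)² - 11)² = (49 - 11)² = 38² = 1444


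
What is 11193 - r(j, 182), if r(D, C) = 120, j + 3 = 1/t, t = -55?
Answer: 11073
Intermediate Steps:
j = -166/55 (j = -3 + 1/(-55) = -3 - 1/55 = -166/55 ≈ -3.0182)
11193 - r(j, 182) = 11193 - 1*120 = 11193 - 120 = 11073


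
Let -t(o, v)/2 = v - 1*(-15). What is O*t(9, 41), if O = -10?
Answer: 1120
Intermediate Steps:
t(o, v) = -30 - 2*v (t(o, v) = -2*(v - 1*(-15)) = -2*(v + 15) = -2*(15 + v) = -30 - 2*v)
O*t(9, 41) = -10*(-30 - 2*41) = -10*(-30 - 82) = -10*(-112) = 1120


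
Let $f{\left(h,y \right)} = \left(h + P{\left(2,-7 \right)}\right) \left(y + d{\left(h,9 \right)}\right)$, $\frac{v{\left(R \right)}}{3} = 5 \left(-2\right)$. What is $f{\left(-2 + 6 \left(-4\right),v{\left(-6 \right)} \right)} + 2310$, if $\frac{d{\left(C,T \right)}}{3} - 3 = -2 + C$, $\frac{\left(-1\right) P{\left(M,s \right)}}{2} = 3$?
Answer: $5670$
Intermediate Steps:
$P{\left(M,s \right)} = -6$ ($P{\left(M,s \right)} = \left(-2\right) 3 = -6$)
$d{\left(C,T \right)} = 3 + 3 C$ ($d{\left(C,T \right)} = 9 + 3 \left(-2 + C\right) = 9 + \left(-6 + 3 C\right) = 3 + 3 C$)
$v{\left(R \right)} = -30$ ($v{\left(R \right)} = 3 \cdot 5 \left(-2\right) = 3 \left(-10\right) = -30$)
$f{\left(h,y \right)} = \left(-6 + h\right) \left(3 + y + 3 h\right)$ ($f{\left(h,y \right)} = \left(h - 6\right) \left(y + \left(3 + 3 h\right)\right) = \left(-6 + h\right) \left(3 + y + 3 h\right)$)
$f{\left(-2 + 6 \left(-4\right),v{\left(-6 \right)} \right)} + 2310 = \left(-18 - 15 \left(-2 + 6 \left(-4\right)\right) - -180 + 3 \left(-2 + 6 \left(-4\right)\right)^{2} + \left(-2 + 6 \left(-4\right)\right) \left(-30\right)\right) + 2310 = \left(-18 - 15 \left(-2 - 24\right) + 180 + 3 \left(-2 - 24\right)^{2} + \left(-2 - 24\right) \left(-30\right)\right) + 2310 = \left(-18 - -390 + 180 + 3 \left(-26\right)^{2} - -780\right) + 2310 = \left(-18 + 390 + 180 + 3 \cdot 676 + 780\right) + 2310 = \left(-18 + 390 + 180 + 2028 + 780\right) + 2310 = 3360 + 2310 = 5670$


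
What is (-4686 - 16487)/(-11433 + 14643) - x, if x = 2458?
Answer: -7911353/3210 ≈ -2464.6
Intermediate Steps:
(-4686 - 16487)/(-11433 + 14643) - x = (-4686 - 16487)/(-11433 + 14643) - 1*2458 = -21173/3210 - 2458 = -7911353/3210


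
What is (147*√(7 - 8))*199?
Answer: 29253*I ≈ 29253.0*I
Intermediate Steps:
(147*√(7 - 8))*199 = (147*√(-1))*199 = (147*I)*199 = 29253*I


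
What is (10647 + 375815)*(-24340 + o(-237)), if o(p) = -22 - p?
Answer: -9323395750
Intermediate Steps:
(10647 + 375815)*(-24340 + o(-237)) = (10647 + 375815)*(-24340 + (-22 - 1*(-237))) = 386462*(-24340 + (-22 + 237)) = 386462*(-24340 + 215) = 386462*(-24125) = -9323395750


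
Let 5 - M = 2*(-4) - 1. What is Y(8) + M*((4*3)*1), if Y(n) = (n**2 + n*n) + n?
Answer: 304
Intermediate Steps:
Y(n) = n + 2*n**2 (Y(n) = (n**2 + n**2) + n = 2*n**2 + n = n + 2*n**2)
M = 14 (M = 5 - (2*(-4) - 1) = 5 - (-8 - 1) = 5 - 1*(-9) = 5 + 9 = 14)
Y(8) + M*((4*3)*1) = 8*(1 + 2*8) + 14*((4*3)*1) = 8*(1 + 16) + 14*(12*1) = 8*17 + 14*12 = 136 + 168 = 304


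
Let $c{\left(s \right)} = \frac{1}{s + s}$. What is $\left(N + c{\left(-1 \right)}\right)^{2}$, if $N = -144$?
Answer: $\frac{83521}{4} \approx 20880.0$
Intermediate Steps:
$c{\left(s \right)} = \frac{1}{2 s}$
$\left(N + c{\left(-1 \right)}\right)^{2} = \left(-144 + \frac{1}{2 \left(-1\right)}\right)^{2} = \left(-144 + \frac{1}{2} \left(-1\right)\right)^{2} = \left(-144 - \frac{1}{2}\right)^{2} = \left(- \frac{289}{2}\right)^{2} = \frac{83521}{4}$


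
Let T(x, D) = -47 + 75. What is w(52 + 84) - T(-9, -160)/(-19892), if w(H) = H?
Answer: 676335/4973 ≈ 136.00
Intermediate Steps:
T(x, D) = 28
w(52 + 84) - T(-9, -160)/(-19892) = (52 + 84) - 28/(-19892) = 136 - 28*(-1)/19892 = 136 - 1*(-7/4973) = 136 + 7/4973 = 676335/4973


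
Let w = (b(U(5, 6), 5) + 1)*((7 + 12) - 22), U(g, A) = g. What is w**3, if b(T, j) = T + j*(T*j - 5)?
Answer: -32157432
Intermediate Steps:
b(T, j) = T + j*(-5 + T*j)
w = -318 (w = ((5 - 5*5 + 5*5**2) + 1)*((7 + 12) - 22) = ((5 - 25 + 5*25) + 1)*(19 - 22) = ((5 - 25 + 125) + 1)*(-3) = (105 + 1)*(-3) = 106*(-3) = -318)
w**3 = (-318)**3 = -32157432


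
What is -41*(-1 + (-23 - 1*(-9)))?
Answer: 615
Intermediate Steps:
-41*(-1 + (-23 - 1*(-9))) = -41*(-1 + (-23 + 9)) = -41*(-1 - 14) = -41*(-15) = 615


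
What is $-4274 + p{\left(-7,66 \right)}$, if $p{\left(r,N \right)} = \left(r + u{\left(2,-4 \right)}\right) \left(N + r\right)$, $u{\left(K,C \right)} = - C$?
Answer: $-4451$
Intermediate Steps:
$p{\left(r,N \right)} = \left(4 + r\right) \left(N + r\right)$ ($p{\left(r,N \right)} = \left(r - -4\right) \left(N + r\right) = \left(r + 4\right) \left(N + r\right) = \left(4 + r\right) \left(N + r\right)$)
$-4274 + p{\left(-7,66 \right)} = -4274 + \left(\left(-7\right)^{2} + 4 \cdot 66 + 4 \left(-7\right) + 66 \left(-7\right)\right) = -4274 + \left(49 + 264 - 28 - 462\right) = -4274 - 177 = -4451$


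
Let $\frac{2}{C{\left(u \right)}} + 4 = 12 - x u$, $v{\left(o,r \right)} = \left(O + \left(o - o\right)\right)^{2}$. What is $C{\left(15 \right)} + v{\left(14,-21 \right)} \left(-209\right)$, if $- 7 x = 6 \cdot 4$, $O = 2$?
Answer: $- \frac{173881}{208} \approx -835.97$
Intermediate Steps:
$x = - \frac{24}{7}$ ($x = - \frac{6 \cdot 4}{7} = \left(- \frac{1}{7}\right) 24 = - \frac{24}{7} \approx -3.4286$)
$v{\left(o,r \right)} = 4$ ($v{\left(o,r \right)} = \left(2 + \left(o - o\right)\right)^{2} = \left(2 + 0\right)^{2} = 2^{2} = 4$)
$C{\left(u \right)} = \frac{2}{8 + \frac{24 u}{7}}$ ($C{\left(u \right)} = \frac{2}{-4 - \left(-12 - \frac{24 u}{7}\right)} = \frac{2}{-4 + \left(12 + \frac{24 u}{7}\right)} = \frac{2}{8 + \frac{24 u}{7}}$)
$C{\left(15 \right)} + v{\left(14,-21 \right)} \left(-209\right) = \frac{7}{4 \left(7 + 3 \cdot 15\right)} + 4 \left(-209\right) = \frac{7}{4 \left(7 + 45\right)} - 836 = \frac{7}{4 \cdot 52} - 836 = \frac{7}{4} \cdot \frac{1}{52} - 836 = \frac{7}{208} - 836 = - \frac{173881}{208}$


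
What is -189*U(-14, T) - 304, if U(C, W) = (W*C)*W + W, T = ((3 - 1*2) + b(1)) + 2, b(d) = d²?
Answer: 41276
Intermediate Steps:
T = 4 (T = ((3 - 1*2) + 1²) + 2 = ((3 - 2) + 1) + 2 = (1 + 1) + 2 = 2 + 2 = 4)
U(C, W) = W + C*W² (U(C, W) = (C*W)*W + W = C*W² + W = W + C*W²)
-189*U(-14, T) - 304 = -756*(1 - 14*4) - 304 = -756*(1 - 56) - 304 = -756*(-55) - 304 = -189*(-220) - 304 = 41580 - 304 = 41276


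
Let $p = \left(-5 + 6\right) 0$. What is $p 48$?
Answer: $0$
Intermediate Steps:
$p = 0$ ($p = 1 \cdot 0 = 0$)
$p 48 = 0 \cdot 48 = 0$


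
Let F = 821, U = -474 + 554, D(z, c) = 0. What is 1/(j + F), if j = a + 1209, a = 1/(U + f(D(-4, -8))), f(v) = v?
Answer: 80/162401 ≈ 0.00049261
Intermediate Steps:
U = 80
a = 1/80 (a = 1/(80 + 0) = 1/80 ≈ 0.012500)
j = 96721/80 (j = 1/80 + 1209 = 96721/80 ≈ 1209.0)
1/(j + F) = 1/(96721/80 + 821) = 1/(162401/80) = 80/162401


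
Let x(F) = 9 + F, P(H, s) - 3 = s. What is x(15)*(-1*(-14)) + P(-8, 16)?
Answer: 355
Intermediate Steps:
P(H, s) = 3 + s
x(15)*(-1*(-14)) + P(-8, 16) = (9 + 15)*(-1*(-14)) + (3 + 16) = 24*14 + 19 = 336 + 19 = 355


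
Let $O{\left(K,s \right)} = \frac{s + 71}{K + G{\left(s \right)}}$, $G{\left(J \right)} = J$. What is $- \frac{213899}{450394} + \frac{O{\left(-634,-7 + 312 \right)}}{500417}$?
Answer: $- \frac{107039210619}{225384814298} \approx -0.47492$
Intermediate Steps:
$O{\left(K,s \right)} = \frac{71 + s}{K + s}$ ($O{\left(K,s \right)} = \frac{s + 71}{K + s} = \frac{71 + s}{K + s}$)
$- \frac{213899}{450394} + \frac{O{\left(-634,-7 + 312 \right)}}{500417} = - \frac{213899}{450394} + \frac{\frac{1}{-634 + \left(-7 + 312\right)} \left(71 + \left(-7 + 312\right)\right)}{500417} = \left(-213899\right) \frac{1}{450394} + \frac{71 + 305}{-634 + 305} \cdot \frac{1}{500417} = - \frac{30557}{64342} + \frac{1}{-329} \cdot 376 \cdot \frac{1}{500417} = - \frac{30557}{64342} + \left(- \frac{1}{329}\right) 376 \cdot \frac{1}{500417} = - \frac{30557}{64342} - \frac{8}{3502919} = - \frac{107039210619}{225384814298}$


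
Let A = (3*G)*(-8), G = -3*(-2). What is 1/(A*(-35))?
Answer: 1/5040 ≈ 0.00019841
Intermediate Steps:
G = 6
A = -144 (A = (3*6)*(-8) = 18*(-8) = -144)
1/(A*(-35)) = 1/(-144*(-35)) = 1/5040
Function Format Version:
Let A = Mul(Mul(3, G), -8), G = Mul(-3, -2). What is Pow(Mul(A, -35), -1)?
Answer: Rational(1, 5040) ≈ 0.00019841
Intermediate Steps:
G = 6
A = -144 (A = Mul(Mul(3, 6), -8) = Mul(18, -8) = -144)
Pow(Mul(A, -35), -1) = Pow(Mul(-144, -35), -1) = Pow(5040, -1) = Rational(1, 5040)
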